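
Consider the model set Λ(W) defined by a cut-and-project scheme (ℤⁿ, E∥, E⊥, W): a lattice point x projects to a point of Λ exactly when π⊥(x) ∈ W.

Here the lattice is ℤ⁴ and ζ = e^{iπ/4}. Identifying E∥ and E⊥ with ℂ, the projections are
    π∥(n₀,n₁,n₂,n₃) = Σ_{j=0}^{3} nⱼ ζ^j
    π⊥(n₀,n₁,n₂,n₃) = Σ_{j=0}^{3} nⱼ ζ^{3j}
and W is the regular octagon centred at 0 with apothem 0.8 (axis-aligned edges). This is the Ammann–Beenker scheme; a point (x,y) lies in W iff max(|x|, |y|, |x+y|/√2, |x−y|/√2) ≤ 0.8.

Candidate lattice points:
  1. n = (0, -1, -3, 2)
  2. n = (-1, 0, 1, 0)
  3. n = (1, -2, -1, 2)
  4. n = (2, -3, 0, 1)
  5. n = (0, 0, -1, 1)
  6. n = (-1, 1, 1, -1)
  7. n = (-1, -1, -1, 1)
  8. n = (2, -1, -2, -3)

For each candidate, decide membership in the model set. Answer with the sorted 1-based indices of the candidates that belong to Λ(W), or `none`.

none

With ζ = e^{iπ/4} the internal vectors are ζ^0,ζ^3,ζ^6,ζ^9.
#1 (0, -1, -3, 2): internal (2.1213, 3.7071); octagon support 4.1213 vs apothem 0.8 → ∉ W
#2 (-1, 0, 1, 0): internal (-1.0000, -1.0000); octagon support 1.4142 vs apothem 0.8 → ∉ W
#3 (1, -2, -1, 2): internal (3.8284, 1.0000); octagon support 3.8284 vs apothem 0.8 → ∉ W
#4 (2, -3, 0, 1): internal (4.8284, -1.4142); octagon support 4.8284 vs apothem 0.8 → ∉ W
#5 (0, 0, -1, 1): internal (0.7071, 1.7071); octagon support 1.7071 vs apothem 0.8 → ∉ W
#6 (-1, 1, 1, -1): internal (-2.4142, -1.0000); octagon support 2.4142 vs apothem 0.8 → ∉ W
#7 (-1, -1, -1, 1): internal (0.4142, 1.0000); octagon support 1.0000 vs apothem 0.8 → ∉ W
#8 (2, -1, -2, -3): internal (0.5858, -0.8284); octagon support 1.0000 vs apothem 0.8 → ∉ W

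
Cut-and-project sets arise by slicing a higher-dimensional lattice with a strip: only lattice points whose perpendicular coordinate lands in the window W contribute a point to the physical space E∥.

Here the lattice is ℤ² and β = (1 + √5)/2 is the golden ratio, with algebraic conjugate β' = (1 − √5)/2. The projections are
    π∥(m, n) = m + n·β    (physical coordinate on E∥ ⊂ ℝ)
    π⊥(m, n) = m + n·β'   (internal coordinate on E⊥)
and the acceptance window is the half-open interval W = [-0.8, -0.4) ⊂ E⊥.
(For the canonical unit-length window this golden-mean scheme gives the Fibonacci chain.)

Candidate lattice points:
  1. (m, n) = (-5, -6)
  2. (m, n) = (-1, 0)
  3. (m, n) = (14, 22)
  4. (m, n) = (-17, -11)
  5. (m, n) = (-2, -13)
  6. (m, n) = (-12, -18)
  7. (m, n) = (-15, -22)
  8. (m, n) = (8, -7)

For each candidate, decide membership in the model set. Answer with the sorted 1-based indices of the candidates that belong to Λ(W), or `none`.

Numerically β ≈ 1.61803 and β' = −1/β ≈ -0.61803.
candidate 1: (m,n)=(-5,-6) → π∥ = -5-6·β ≈ -14.70820, π⊥ = -5-6·β' ≈ -1.29180 ∉ [-0.8, -0.4) ⇒ out
candidate 2: (m,n)=(-1,0) → π∥ = -1+0·β ≈ -1.00000, π⊥ = -1+0·β' ≈ -1.00000 ∉ [-0.8, -0.4) ⇒ out
candidate 3: (m,n)=(14,22) → π∥ = 14+22·β ≈ 49.59675, π⊥ = 14+22·β' ≈ 0.40325 ∉ [-0.8, -0.4) ⇒ out
candidate 4: (m,n)=(-17,-11) → π∥ = -17-11·β ≈ -34.79837, π⊥ = -17-11·β' ≈ -10.20163 ∉ [-0.8, -0.4) ⇒ out
candidate 5: (m,n)=(-2,-13) → π∥ = -2-13·β ≈ -23.03444, π⊥ = -2-13·β' ≈ 6.03444 ∉ [-0.8, -0.4) ⇒ out
candidate 6: (m,n)=(-12,-18) → π∥ = -12-18·β ≈ -41.12461, π⊥ = -12-18·β' ≈ -0.87539 ∉ [-0.8, -0.4) ⇒ out
candidate 7: (m,n)=(-15,-22) → π∥ = -15-22·β ≈ -50.59675, π⊥ = -15-22·β' ≈ -1.40325 ∉ [-0.8, -0.4) ⇒ out
candidate 8: (m,n)=(8,-7) → π∥ = 8-7·β ≈ -3.32624, π⊥ = 8-7·β' ≈ 12.32624 ∉ [-0.8, -0.4) ⇒ out

none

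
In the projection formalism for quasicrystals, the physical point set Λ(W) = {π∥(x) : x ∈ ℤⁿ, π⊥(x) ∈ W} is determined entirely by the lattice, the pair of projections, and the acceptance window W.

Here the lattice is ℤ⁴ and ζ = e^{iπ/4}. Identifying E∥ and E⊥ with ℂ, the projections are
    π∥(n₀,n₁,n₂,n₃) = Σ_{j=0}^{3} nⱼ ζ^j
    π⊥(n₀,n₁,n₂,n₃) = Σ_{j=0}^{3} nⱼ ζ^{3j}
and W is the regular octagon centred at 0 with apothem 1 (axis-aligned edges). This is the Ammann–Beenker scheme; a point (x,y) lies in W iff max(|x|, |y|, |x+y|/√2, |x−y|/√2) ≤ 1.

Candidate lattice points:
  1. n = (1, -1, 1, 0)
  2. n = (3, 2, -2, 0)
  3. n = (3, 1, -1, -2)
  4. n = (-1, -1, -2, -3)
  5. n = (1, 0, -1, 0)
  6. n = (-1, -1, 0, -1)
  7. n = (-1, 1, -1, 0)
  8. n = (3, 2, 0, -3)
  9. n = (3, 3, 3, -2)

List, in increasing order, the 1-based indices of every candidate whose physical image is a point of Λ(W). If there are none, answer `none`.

3, 8

π⊥(n) = n₀ + n₁ζ³ + n₂ζ⁶ + n₃ζ⁹ where ζ = e^{iπ/4}.
candidate 1: n = (1, -1, 1, 0) → π⊥ ≈ (+1.7071, -1.7071); max(|x|,|y|,|x±y|/√2) = 2.4142 > 1 ⇒ ∉ W
candidate 2: n = (3, 2, -2, 0) → π⊥ ≈ (+1.5858, +3.4142); max(|x|,|y|,|x±y|/√2) = 3.5355 > 1 ⇒ ∉ W
candidate 3: n = (3, 1, -1, -2) → π⊥ ≈ (+0.8787, +0.2929); max(|x|,|y|,|x±y|/√2) = 0.8787 ≤ 1 ⇒ ∈ W
candidate 4: n = (-1, -1, -2, -3) → π⊥ ≈ (-2.4142, -0.8284); max(|x|,|y|,|x±y|/√2) = 2.4142 > 1 ⇒ ∉ W
candidate 5: n = (1, 0, -1, 0) → π⊥ ≈ (+1.0000, +1.0000); max(|x|,|y|,|x±y|/√2) = 1.4142 > 1 ⇒ ∉ W
candidate 6: n = (-1, -1, 0, -1) → π⊥ ≈ (-1.0000, -1.4142); max(|x|,|y|,|x±y|/√2) = 1.7071 > 1 ⇒ ∉ W
candidate 7: n = (-1, 1, -1, 0) → π⊥ ≈ (-1.7071, +1.7071); max(|x|,|y|,|x±y|/√2) = 2.4142 > 1 ⇒ ∉ W
candidate 8: n = (3, 2, 0, -3) → π⊥ ≈ (-0.5355, -0.7071); max(|x|,|y|,|x±y|/√2) = 0.8787 ≤ 1 ⇒ ∈ W
candidate 9: n = (3, 3, 3, -2) → π⊥ ≈ (-0.5355, -2.2929); max(|x|,|y|,|x±y|/√2) = 2.2929 > 1 ⇒ ∉ W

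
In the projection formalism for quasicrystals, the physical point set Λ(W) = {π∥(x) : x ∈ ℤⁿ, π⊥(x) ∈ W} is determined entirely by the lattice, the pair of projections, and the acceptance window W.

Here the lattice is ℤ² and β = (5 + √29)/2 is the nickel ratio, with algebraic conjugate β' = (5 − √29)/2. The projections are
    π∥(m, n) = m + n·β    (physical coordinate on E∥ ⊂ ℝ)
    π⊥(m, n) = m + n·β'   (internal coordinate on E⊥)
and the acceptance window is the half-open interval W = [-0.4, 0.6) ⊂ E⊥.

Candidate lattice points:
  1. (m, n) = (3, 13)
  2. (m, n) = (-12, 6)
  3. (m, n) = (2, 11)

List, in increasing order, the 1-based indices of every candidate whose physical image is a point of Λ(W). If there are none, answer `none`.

β' = (5−√29)/2 ≈ -0.192582.
#1 (3,13): internal coord 3 + (13)·β' = +0.496429; +0.496429 ∈ [-0.4, 0.6) → IN Λ
#2 (-12,6): internal coord -12 + (6)·β' = -13.155494; -13.155494 ∉ [-0.4, 0.6) → out
#3 (2,11): internal coord 2 + (11)·β' = -0.118406; -0.118406 ∈ [-0.4, 0.6) → IN Λ

1, 3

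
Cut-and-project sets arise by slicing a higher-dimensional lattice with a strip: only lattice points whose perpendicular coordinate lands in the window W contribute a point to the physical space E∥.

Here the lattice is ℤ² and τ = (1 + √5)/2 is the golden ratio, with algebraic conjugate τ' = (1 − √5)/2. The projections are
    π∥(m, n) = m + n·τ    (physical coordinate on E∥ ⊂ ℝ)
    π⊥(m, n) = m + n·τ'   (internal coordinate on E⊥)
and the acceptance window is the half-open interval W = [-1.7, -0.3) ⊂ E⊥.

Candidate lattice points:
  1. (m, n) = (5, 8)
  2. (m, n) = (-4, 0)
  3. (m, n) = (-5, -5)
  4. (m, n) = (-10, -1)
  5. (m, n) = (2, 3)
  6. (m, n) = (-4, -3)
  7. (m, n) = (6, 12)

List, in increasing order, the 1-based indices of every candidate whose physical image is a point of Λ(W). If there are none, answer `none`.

τ' = (1−√5)/2 ≈ -0.618034.
#1 (5,8): internal coord 5 + (8)·τ' = +0.055728; +0.055728 ∉ [-1.7, -0.3) → out
#2 (-4,0): internal coord -4 + (0)·τ' = -4.000000; -4.000000 ∉ [-1.7, -0.3) → out
#3 (-5,-5): internal coord -5 + (-5)·τ' = -1.909830; -1.909830 ∉ [-1.7, -0.3) → out
#4 (-10,-1): internal coord -10 + (-1)·τ' = -9.381966; -9.381966 ∉ [-1.7, -0.3) → out
#5 (2,3): internal coord 2 + (3)·τ' = +0.145898; +0.145898 ∉ [-1.7, -0.3) → out
#6 (-4,-3): internal coord -4 + (-3)·τ' = -2.145898; -2.145898 ∉ [-1.7, -0.3) → out
#7 (6,12): internal coord 6 + (12)·τ' = -1.416408; -1.416408 ∈ [-1.7, -0.3) → IN Λ

7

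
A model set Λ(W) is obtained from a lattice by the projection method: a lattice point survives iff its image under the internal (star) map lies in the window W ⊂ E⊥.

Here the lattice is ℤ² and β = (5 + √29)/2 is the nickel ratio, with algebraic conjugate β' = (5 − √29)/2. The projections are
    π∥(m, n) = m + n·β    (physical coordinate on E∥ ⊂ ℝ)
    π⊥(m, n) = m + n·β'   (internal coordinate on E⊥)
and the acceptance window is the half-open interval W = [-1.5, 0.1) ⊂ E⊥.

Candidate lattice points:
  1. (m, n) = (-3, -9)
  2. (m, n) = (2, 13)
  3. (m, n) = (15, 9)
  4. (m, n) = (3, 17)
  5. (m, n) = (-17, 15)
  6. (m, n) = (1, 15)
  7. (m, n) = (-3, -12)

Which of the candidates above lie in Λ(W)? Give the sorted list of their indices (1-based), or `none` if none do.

1, 2, 4, 7

Compute β' = (5−√29)/2 = -0.192582, so π⊥(m,n) = m -0.192582·n.
candidate 1: (m,n)=(-3,-9) → π∥ = -3-9·β ≈ -49.733242, π⊥ = -3-9·β' ≈ -1.266758 ∈ [-1.5, 0.1) ⇒ IN Λ
candidate 2: (m,n)=(2,13) → π∥ = 2+13·β ≈ 69.503571, π⊥ = 2+13·β' ≈ -0.503571 ∈ [-1.5, 0.1) ⇒ IN Λ
candidate 3: (m,n)=(15,9) → π∥ = 15+9·β ≈ 61.733242, π⊥ = 15+9·β' ≈ 13.266758 ∉ [-1.5, 0.1) ⇒ out
candidate 4: (m,n)=(3,17) → π∥ = 3+17·β ≈ 91.273901, π⊥ = 3+17·β' ≈ -0.273901 ∈ [-1.5, 0.1) ⇒ IN Λ
candidate 5: (m,n)=(-17,15) → π∥ = -17+15·β ≈ 60.888736, π⊥ = -17+15·β' ≈ -19.888736 ∉ [-1.5, 0.1) ⇒ out
candidate 6: (m,n)=(1,15) → π∥ = 1+15·β ≈ 78.888736, π⊥ = 1+15·β' ≈ -1.888736 ∉ [-1.5, 0.1) ⇒ out
candidate 7: (m,n)=(-3,-12) → π∥ = -3-12·β ≈ -65.310989, π⊥ = -3-12·β' ≈ -0.689011 ∈ [-1.5, 0.1) ⇒ IN Λ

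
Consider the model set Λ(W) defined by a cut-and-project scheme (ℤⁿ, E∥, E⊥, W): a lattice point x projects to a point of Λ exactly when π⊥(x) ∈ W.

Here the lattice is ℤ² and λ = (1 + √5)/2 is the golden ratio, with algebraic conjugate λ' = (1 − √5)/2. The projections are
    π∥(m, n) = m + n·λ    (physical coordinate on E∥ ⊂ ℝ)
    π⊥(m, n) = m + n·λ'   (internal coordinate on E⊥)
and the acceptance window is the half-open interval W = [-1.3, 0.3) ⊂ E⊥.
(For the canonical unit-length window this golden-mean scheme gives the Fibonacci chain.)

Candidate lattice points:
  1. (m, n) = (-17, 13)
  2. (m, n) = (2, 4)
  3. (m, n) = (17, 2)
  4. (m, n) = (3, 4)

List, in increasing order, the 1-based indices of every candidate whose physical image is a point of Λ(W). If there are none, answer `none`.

λ' = (1−√5)/2 ≈ -0.61803.
[1] lift (-17,13): star map gives -25.03444; window check -1.3 ≤ -25.03444 < 0.3 is false → out
[2] lift (2,4): star map gives -0.47214; window check -1.3 ≤ -0.47214 < 0.3 is true → IN Λ
[3] lift (17,2): star map gives 15.76393; window check -1.3 ≤ 15.76393 < 0.3 is false → out
[4] lift (3,4): star map gives 0.52786; window check -1.3 ≤ 0.52786 < 0.3 is false → out

2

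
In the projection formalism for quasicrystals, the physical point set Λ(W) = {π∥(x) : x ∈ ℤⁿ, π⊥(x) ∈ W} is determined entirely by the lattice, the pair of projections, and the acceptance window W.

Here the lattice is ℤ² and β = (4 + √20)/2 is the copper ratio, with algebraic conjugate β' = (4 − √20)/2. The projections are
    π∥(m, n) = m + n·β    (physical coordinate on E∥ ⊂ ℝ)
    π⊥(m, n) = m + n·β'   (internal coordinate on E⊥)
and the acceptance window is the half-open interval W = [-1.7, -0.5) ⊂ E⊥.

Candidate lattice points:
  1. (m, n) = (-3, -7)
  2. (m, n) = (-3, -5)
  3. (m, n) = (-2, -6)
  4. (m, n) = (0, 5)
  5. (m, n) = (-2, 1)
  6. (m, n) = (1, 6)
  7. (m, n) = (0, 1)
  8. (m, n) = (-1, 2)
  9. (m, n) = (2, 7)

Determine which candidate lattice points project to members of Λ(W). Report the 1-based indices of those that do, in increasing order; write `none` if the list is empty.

1, 3, 4, 8

Compute β' = (4−√20)/2 = -0.236068, so π⊥(m,n) = m -0.236068·n.
candidate 1: (m,n)=(-3,-7) → π∥ = -3-7·β ≈ -32.652476, π⊥ = -3-7·β' ≈ -1.347524 ∈ [-1.7, -0.5) ⇒ IN Λ
candidate 2: (m,n)=(-3,-5) → π∥ = -3-5·β ≈ -24.180340, π⊥ = -3-5·β' ≈ -1.819660 ∉ [-1.7, -0.5) ⇒ out
candidate 3: (m,n)=(-2,-6) → π∥ = -2-6·β ≈ -27.416408, π⊥ = -2-6·β' ≈ -0.583592 ∈ [-1.7, -0.5) ⇒ IN Λ
candidate 4: (m,n)=(0,5) → π∥ = 0+5·β ≈ 21.180340, π⊥ = 0+5·β' ≈ -1.180340 ∈ [-1.7, -0.5) ⇒ IN Λ
candidate 5: (m,n)=(-2,1) → π∥ = -2+1·β ≈ 2.236068, π⊥ = -2+1·β' ≈ -2.236068 ∉ [-1.7, -0.5) ⇒ out
candidate 6: (m,n)=(1,6) → π∥ = 1+6·β ≈ 26.416408, π⊥ = 1+6·β' ≈ -0.416408 ∉ [-1.7, -0.5) ⇒ out
candidate 7: (m,n)=(0,1) → π∥ = 0+1·β ≈ 4.236068, π⊥ = 0+1·β' ≈ -0.236068 ∉ [-1.7, -0.5) ⇒ out
candidate 8: (m,n)=(-1,2) → π∥ = -1+2·β ≈ 7.472136, π⊥ = -1+2·β' ≈ -1.472136 ∈ [-1.7, -0.5) ⇒ IN Λ
candidate 9: (m,n)=(2,7) → π∥ = 2+7·β ≈ 31.652476, π⊥ = 2+7·β' ≈ 0.347524 ∉ [-1.7, -0.5) ⇒ out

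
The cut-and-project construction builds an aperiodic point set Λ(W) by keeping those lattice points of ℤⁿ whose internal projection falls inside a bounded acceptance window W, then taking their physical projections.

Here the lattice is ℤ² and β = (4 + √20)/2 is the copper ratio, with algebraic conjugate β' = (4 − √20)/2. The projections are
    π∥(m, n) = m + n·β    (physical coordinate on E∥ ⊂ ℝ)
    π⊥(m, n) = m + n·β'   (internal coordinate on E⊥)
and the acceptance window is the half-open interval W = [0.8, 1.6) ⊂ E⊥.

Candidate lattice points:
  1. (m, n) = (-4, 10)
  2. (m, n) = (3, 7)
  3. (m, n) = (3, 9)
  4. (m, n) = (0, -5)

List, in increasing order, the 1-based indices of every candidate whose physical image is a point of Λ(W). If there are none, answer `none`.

2, 3, 4

Compute β' = (4−√20)/2 = -0.23607, so π⊥(m,n) = m -0.23607·n.
[1] lift (-4,10): star map gives -6.36068; window check 0.8 ≤ -6.36068 < 1.6 is false → out
[2] lift (3,7): star map gives 1.34752; window check 0.8 ≤ 1.34752 < 1.6 is true → IN Λ
[3] lift (3,9): star map gives 0.87539; window check 0.8 ≤ 0.87539 < 1.6 is true → IN Λ
[4] lift (0,-5): star map gives 1.18034; window check 0.8 ≤ 1.18034 < 1.6 is true → IN Λ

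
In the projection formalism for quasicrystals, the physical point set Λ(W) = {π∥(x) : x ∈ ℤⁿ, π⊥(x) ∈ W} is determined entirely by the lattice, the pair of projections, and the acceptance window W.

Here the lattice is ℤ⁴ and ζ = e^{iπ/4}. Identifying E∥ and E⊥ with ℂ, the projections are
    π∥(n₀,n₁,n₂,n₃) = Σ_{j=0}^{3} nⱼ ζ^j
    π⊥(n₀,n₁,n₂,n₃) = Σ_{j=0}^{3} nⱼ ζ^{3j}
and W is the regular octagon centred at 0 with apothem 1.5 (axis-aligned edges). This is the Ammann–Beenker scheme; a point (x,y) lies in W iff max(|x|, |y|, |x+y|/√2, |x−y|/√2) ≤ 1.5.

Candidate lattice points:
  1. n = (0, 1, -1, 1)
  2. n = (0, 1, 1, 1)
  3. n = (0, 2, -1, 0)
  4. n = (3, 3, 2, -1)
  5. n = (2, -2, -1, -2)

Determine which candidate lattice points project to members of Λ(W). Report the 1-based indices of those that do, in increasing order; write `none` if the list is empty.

2, 4

With ζ = e^{iπ/4} the internal vectors are ζ^0,ζ^3,ζ^6,ζ^9.
candidate 1: n = (0, 1, -1, 1) → π⊥ ≈ (+0.00000, +2.41421); max(|x|,|y|,|x±y|/√2) = 2.41421 > 1.5 ⇒ ∉ W
candidate 2: n = (0, 1, 1, 1) → π⊥ ≈ (+0.00000, +0.41421); max(|x|,|y|,|x±y|/√2) = 0.41421 ≤ 1.5 ⇒ ∈ W
candidate 3: n = (0, 2, -1, 0) → π⊥ ≈ (-1.41421, +2.41421); max(|x|,|y|,|x±y|/√2) = 2.70711 > 1.5 ⇒ ∉ W
candidate 4: n = (3, 3, 2, -1) → π⊥ ≈ (+0.17157, -0.58579); max(|x|,|y|,|x±y|/√2) = 0.58579 ≤ 1.5 ⇒ ∈ W
candidate 5: n = (2, -2, -1, -2) → π⊥ ≈ (+2.00000, -1.82843); max(|x|,|y|,|x±y|/√2) = 2.70711 > 1.5 ⇒ ∉ W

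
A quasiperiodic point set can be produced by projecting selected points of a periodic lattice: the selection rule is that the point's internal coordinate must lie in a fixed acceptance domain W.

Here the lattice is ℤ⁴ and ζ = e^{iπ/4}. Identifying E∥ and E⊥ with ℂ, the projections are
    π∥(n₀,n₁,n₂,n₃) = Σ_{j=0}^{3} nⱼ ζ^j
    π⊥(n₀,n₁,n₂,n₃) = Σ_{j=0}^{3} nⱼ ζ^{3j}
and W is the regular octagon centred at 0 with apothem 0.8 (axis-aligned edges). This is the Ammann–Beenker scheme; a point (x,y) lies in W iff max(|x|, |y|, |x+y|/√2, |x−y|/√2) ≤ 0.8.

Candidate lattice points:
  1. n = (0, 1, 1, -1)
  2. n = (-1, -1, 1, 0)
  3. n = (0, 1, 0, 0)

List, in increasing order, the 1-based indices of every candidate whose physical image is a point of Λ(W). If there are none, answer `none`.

none

Internal map: ζ^{3j} for j=0..3 gives (1,0), (−√2/2,√2/2), (0,−1), (√2/2,√2/2).
#1 (0, 1, 1, -1): internal (-1.41421, -1.00000); octagon support 1.70711 vs apothem 0.8 → ∉ W
#2 (-1, -1, 1, 0): internal (-0.29289, -1.70711); octagon support 1.70711 vs apothem 0.8 → ∉ W
#3 (0, 1, 0, 0): internal (-0.70711, 0.70711); octagon support 1.00000 vs apothem 0.8 → ∉ W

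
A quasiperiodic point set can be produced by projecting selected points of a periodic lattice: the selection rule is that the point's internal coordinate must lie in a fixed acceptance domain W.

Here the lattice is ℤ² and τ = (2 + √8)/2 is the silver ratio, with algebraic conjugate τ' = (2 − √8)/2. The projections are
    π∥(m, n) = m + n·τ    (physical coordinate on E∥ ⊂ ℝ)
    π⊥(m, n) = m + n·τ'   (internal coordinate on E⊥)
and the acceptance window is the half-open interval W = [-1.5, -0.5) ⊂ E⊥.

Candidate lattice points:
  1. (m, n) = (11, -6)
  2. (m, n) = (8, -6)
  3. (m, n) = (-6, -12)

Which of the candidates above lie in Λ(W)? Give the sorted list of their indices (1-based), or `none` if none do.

3

Compute τ' = (2−√8)/2 = -0.41421, so π⊥(m,n) = m -0.41421·n.
[1] lift (11,-6): star map gives 13.48528; window check -1.5 ≤ 13.48528 < -0.5 is false → out
[2] lift (8,-6): star map gives 10.48528; window check -1.5 ≤ 10.48528 < -0.5 is false → out
[3] lift (-6,-12): star map gives -1.02944; window check -1.5 ≤ -1.02944 < -0.5 is true → IN Λ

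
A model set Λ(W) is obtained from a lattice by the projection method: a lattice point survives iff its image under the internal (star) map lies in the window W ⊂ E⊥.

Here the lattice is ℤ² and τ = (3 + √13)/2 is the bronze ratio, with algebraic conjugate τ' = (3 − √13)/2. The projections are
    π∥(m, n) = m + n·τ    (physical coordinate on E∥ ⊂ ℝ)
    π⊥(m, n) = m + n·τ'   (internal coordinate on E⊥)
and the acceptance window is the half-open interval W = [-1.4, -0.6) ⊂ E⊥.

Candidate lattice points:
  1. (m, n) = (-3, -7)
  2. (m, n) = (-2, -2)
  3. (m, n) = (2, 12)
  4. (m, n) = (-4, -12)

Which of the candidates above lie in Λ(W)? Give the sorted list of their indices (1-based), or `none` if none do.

1, 2

Numerically τ ≈ 3.30278 and τ' = −1/τ ≈ -0.30278.
#1 (-3,-7): internal coord -3 + (-7)·τ' = -0.88057; -0.88057 ∈ [-1.4, -0.6) → IN Λ
#2 (-2,-2): internal coord -2 + (-2)·τ' = -1.39445; -1.39445 ∈ [-1.4, -0.6) → IN Λ
#3 (2,12): internal coord 2 + (12)·τ' = -1.63331; -1.63331 ∉ [-1.4, -0.6) → out
#4 (-4,-12): internal coord -4 + (-12)·τ' = -0.36669; -0.36669 ∉ [-1.4, -0.6) → out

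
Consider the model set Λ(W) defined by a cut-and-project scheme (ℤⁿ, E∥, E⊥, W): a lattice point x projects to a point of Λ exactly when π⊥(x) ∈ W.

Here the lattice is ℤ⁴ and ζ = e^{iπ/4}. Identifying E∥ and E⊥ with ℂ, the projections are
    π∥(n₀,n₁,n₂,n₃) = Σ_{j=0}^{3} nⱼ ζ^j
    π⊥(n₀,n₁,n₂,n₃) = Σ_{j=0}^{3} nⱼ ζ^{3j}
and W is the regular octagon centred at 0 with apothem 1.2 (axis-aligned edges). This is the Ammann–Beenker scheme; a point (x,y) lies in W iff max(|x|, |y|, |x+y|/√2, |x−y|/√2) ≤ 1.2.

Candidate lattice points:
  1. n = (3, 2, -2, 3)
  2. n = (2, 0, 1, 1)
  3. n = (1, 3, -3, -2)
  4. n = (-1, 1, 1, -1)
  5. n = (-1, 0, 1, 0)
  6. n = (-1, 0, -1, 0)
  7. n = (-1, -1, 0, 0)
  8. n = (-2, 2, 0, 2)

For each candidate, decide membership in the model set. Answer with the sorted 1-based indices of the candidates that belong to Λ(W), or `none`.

7

π⊥(n) = n₀ + n₁ζ³ + n₂ζ⁶ + n₃ζ⁹ where ζ = e^{iπ/4}.
#1 (3, 2, -2, 3): internal (3.7071, 5.5355); octagon support 6.5355 vs apothem 1.2 → ∉ W
#2 (2, 0, 1, 1): internal (2.7071, -0.2929); octagon support 2.7071 vs apothem 1.2 → ∉ W
#3 (1, 3, -3, -2): internal (-2.5355, 3.7071); octagon support 4.4142 vs apothem 1.2 → ∉ W
#4 (-1, 1, 1, -1): internal (-2.4142, -1.0000); octagon support 2.4142 vs apothem 1.2 → ∉ W
#5 (-1, 0, 1, 0): internal (-1.0000, -1.0000); octagon support 1.4142 vs apothem 1.2 → ∉ W
#6 (-1, 0, -1, 0): internal (-1.0000, 1.0000); octagon support 1.4142 vs apothem 1.2 → ∉ W
#7 (-1, -1, 0, 0): internal (-0.2929, -0.7071); octagon support 0.7071 vs apothem 1.2 → ∈ W
#8 (-2, 2, 0, 2): internal (-2.0000, 2.8284); octagon support 3.4142 vs apothem 1.2 → ∉ W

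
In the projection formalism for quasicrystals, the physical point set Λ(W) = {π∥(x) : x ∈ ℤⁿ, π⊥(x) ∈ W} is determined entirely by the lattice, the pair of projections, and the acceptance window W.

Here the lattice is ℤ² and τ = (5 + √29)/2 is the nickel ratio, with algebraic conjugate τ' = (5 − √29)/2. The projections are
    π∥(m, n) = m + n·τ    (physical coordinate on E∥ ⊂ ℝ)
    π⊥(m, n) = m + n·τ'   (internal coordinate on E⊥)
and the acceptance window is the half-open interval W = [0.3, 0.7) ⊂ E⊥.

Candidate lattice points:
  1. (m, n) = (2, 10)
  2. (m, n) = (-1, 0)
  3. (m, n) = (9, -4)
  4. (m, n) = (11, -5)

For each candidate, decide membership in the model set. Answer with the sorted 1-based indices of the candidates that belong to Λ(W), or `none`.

none

Numerically τ ≈ 5.1926 and τ' = −1/τ ≈ -0.1926.
#1 (2,10): internal coord 2 + (10)·τ' = +0.0742; +0.0742 ∉ [0.3, 0.7) → out
#2 (-1,0): internal coord -1 + (0)·τ' = -1.0000; -1.0000 ∉ [0.3, 0.7) → out
#3 (9,-4): internal coord 9 + (-4)·τ' = +9.7703; +9.7703 ∉ [0.3, 0.7) → out
#4 (11,-5): internal coord 11 + (-5)·τ' = +11.9629; +11.9629 ∉ [0.3, 0.7) → out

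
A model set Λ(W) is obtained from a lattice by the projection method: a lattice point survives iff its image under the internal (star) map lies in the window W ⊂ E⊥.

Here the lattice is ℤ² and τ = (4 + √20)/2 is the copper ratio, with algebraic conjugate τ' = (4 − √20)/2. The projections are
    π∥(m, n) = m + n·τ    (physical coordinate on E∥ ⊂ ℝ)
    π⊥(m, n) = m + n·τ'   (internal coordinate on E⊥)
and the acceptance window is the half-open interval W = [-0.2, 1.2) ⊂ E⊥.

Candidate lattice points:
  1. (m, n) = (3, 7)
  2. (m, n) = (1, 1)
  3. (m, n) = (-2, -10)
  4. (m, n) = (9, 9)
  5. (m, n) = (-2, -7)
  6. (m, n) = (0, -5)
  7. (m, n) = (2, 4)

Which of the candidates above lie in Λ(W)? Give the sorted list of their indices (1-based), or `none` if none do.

2, 3, 6, 7

Compute τ' = (4−√20)/2 = -0.236068, so π⊥(m,n) = m -0.236068·n.
[1] lift (3,7): star map gives 1.347524; window check -0.2 ≤ 1.347524 < 1.2 is false → out
[2] lift (1,1): star map gives 0.763932; window check -0.2 ≤ 0.763932 < 1.2 is true → IN Λ
[3] lift (-2,-10): star map gives 0.360680; window check -0.2 ≤ 0.360680 < 1.2 is true → IN Λ
[4] lift (9,9): star map gives 6.875388; window check -0.2 ≤ 6.875388 < 1.2 is false → out
[5] lift (-2,-7): star map gives -0.347524; window check -0.2 ≤ -0.347524 < 1.2 is false → out
[6] lift (0,-5): star map gives 1.180340; window check -0.2 ≤ 1.180340 < 1.2 is true → IN Λ
[7] lift (2,4): star map gives 1.055728; window check -0.2 ≤ 1.055728 < 1.2 is true → IN Λ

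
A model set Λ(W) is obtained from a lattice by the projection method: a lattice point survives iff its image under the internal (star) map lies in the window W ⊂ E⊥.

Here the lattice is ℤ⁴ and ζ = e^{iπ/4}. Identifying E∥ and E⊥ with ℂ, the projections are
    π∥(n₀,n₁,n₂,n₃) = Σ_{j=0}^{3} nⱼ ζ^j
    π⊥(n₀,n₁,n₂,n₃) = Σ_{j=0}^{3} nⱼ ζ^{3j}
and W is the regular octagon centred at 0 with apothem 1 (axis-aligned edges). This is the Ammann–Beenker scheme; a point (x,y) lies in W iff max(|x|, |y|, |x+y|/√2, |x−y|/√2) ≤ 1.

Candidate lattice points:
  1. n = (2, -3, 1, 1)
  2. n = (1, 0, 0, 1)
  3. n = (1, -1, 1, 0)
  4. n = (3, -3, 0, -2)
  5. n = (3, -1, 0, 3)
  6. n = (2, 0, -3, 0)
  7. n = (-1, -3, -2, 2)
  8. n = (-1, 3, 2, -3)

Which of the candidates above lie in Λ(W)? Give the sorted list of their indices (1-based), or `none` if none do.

none

Internal map: ζ^{3j} for j=0..3 gives (1,0), (−√2/2,√2/2), (0,−1), (√2/2,√2/2).
#1 (2, -3, 1, 1): internal (4.82843, -2.41421); octagon support 5.12132 vs apothem 1 → ∉ W
#2 (1, 0, 0, 1): internal (1.70711, 0.70711); octagon support 1.70711 vs apothem 1 → ∉ W
#3 (1, -1, 1, 0): internal (1.70711, -1.70711); octagon support 2.41421 vs apothem 1 → ∉ W
#4 (3, -3, 0, -2): internal (3.70711, -3.53553); octagon support 5.12132 vs apothem 1 → ∉ W
#5 (3, -1, 0, 3): internal (5.82843, 1.41421); octagon support 5.82843 vs apothem 1 → ∉ W
#6 (2, 0, -3, 0): internal (2.00000, 3.00000); octagon support 3.53553 vs apothem 1 → ∉ W
#7 (-1, -3, -2, 2): internal (2.53553, 1.29289); octagon support 2.70711 vs apothem 1 → ∉ W
#8 (-1, 3, 2, -3): internal (-5.24264, -2.00000); octagon support 5.24264 vs apothem 1 → ∉ W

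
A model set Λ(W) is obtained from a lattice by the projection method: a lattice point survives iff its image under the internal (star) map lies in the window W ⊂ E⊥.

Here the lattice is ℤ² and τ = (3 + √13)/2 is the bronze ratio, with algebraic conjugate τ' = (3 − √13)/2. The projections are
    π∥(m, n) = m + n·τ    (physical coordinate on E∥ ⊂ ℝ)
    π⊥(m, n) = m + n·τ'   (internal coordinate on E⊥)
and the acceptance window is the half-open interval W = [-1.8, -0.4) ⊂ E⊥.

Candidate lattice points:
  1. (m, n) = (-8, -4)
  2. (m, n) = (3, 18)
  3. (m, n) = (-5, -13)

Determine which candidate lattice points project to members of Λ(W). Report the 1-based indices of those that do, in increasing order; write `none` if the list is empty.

τ' = (3−√13)/2 ≈ -0.3028.
[1] lift (-8,-4): star map gives -6.7889; window check -1.8 ≤ -6.7889 < -0.4 is false → out
[2] lift (3,18): star map gives -2.4500; window check -1.8 ≤ -2.4500 < -0.4 is false → out
[3] lift (-5,-13): star map gives -1.0639; window check -1.8 ≤ -1.0639 < -0.4 is true → IN Λ

3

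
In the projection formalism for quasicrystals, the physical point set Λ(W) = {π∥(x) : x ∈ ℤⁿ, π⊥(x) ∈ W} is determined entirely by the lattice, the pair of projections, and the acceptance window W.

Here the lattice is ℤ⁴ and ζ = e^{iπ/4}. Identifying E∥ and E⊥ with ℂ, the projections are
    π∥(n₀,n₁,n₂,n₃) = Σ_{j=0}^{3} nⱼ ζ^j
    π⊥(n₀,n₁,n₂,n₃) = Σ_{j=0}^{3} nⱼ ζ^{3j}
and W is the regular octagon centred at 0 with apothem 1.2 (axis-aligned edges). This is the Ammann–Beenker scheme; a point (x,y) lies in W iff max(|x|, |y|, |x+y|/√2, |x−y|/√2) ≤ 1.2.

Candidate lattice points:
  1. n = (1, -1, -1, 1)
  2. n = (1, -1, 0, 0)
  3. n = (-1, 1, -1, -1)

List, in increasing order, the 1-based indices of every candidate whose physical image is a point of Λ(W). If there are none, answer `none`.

none

π⊥(n) = n₀ + n₁ζ³ + n₂ζ⁶ + n₃ζ⁹ where ζ = e^{iπ/4}.
#1 (1, -1, -1, 1): internal (2.4142, 1.0000); octagon support 2.4142 vs apothem 1.2 → ∉ W
#2 (1, -1, 0, 0): internal (1.7071, -0.7071); octagon support 1.7071 vs apothem 1.2 → ∉ W
#3 (-1, 1, -1, -1): internal (-2.4142, 1.0000); octagon support 2.4142 vs apothem 1.2 → ∉ W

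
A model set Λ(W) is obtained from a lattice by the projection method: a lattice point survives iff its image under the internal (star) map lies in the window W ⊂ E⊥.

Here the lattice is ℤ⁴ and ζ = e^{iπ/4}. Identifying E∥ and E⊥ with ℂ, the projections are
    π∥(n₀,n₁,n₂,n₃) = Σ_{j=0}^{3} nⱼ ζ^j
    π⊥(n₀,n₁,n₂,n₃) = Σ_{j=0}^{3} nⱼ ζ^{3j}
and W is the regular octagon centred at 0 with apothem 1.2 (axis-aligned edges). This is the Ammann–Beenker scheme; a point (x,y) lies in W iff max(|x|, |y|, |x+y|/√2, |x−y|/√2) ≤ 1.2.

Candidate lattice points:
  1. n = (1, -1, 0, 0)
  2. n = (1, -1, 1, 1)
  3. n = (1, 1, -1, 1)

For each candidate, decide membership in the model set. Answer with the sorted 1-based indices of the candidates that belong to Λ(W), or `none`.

none

With ζ = e^{iπ/4} the internal vectors are ζ^0,ζ^3,ζ^6,ζ^9.
#1 (1, -1, 0, 0): internal (1.7071, -0.7071); octagon support 1.7071 vs apothem 1.2 → ∉ W
#2 (1, -1, 1, 1): internal (2.4142, -1.0000); octagon support 2.4142 vs apothem 1.2 → ∉ W
#3 (1, 1, -1, 1): internal (1.0000, 2.4142); octagon support 2.4142 vs apothem 1.2 → ∉ W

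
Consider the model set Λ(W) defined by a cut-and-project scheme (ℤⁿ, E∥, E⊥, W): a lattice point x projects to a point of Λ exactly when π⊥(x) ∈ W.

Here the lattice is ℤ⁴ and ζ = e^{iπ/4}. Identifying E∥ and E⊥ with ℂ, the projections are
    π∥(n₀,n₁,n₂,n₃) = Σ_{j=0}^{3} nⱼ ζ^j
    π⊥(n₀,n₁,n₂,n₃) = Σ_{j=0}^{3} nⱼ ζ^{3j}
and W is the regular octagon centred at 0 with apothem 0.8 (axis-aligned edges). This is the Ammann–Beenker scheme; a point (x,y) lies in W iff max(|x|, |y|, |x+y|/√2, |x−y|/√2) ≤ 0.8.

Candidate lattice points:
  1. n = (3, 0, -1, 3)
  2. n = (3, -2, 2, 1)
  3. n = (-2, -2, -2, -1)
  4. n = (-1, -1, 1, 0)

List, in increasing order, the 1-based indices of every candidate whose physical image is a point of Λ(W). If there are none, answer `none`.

Internal map: ζ^{3j} for j=0..3 gives (1,0), (−√2/2,√2/2), (0,−1), (√2/2,√2/2).
candidate 1: n = (3, 0, -1, 3) → π⊥ ≈ (+5.1213, +3.1213); max(|x|,|y|,|x±y|/√2) = 5.8284 > 0.8 ⇒ ∉ W
candidate 2: n = (3, -2, 2, 1) → π⊥ ≈ (+5.1213, -2.7071); max(|x|,|y|,|x±y|/√2) = 5.5355 > 0.8 ⇒ ∉ W
candidate 3: n = (-2, -2, -2, -1) → π⊥ ≈ (-1.2929, -0.1213); max(|x|,|y|,|x±y|/√2) = 1.2929 > 0.8 ⇒ ∉ W
candidate 4: n = (-1, -1, 1, 0) → π⊥ ≈ (-0.2929, -1.7071); max(|x|,|y|,|x±y|/√2) = 1.7071 > 0.8 ⇒ ∉ W

none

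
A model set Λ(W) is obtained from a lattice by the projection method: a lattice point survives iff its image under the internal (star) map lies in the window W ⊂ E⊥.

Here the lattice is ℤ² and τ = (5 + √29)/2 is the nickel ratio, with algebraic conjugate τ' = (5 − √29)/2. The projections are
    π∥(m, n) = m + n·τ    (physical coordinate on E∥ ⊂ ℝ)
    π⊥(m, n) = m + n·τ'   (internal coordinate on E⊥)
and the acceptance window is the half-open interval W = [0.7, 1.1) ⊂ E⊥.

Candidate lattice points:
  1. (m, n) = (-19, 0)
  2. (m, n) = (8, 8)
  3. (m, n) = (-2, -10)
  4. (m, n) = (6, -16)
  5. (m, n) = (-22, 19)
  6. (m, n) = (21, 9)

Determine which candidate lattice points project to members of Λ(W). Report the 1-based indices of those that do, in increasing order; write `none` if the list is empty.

Compute τ' = (5−√29)/2 = -0.19258, so π⊥(m,n) = m -0.19258·n.
[1] lift (-19,0): star map gives -19.00000; window check 0.7 ≤ -19.00000 < 1.1 is false → out
[2] lift (8,8): star map gives 6.45934; window check 0.7 ≤ 6.45934 < 1.1 is false → out
[3] lift (-2,-10): star map gives -0.07418; window check 0.7 ≤ -0.07418 < 1.1 is false → out
[4] lift (6,-16): star map gives 9.08132; window check 0.7 ≤ 9.08132 < 1.1 is false → out
[5] lift (-22,19): star map gives -25.65907; window check 0.7 ≤ -25.65907 < 1.1 is false → out
[6] lift (21,9): star map gives 19.26676; window check 0.7 ≤ 19.26676 < 1.1 is false → out

none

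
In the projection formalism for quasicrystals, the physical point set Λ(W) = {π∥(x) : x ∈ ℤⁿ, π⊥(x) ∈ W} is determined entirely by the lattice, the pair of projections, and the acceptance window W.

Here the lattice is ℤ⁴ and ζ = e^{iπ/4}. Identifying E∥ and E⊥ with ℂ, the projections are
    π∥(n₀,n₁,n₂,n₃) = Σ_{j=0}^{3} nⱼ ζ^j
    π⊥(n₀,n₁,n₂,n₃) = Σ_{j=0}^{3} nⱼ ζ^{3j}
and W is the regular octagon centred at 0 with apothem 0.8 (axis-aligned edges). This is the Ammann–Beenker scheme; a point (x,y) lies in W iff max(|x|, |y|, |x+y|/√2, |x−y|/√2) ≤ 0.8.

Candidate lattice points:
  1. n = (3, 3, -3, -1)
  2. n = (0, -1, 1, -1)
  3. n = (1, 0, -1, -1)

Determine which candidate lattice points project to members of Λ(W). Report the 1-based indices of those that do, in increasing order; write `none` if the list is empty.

3

π⊥(n) = n₀ + n₁ζ³ + n₂ζ⁶ + n₃ζ⁹ where ζ = e^{iπ/4}.
candidate 1: n = (3, 3, -3, -1) → π⊥ ≈ (+0.171573, +4.414214); max(|x|,|y|,|x±y|/√2) = 4.414214 > 0.8 ⇒ ∉ W
candidate 2: n = (0, -1, 1, -1) → π⊥ ≈ (+0.000000, -2.414214); max(|x|,|y|,|x±y|/√2) = 2.414214 > 0.8 ⇒ ∉ W
candidate 3: n = (1, 0, -1, -1) → π⊥ ≈ (+0.292893, +0.292893); max(|x|,|y|,|x±y|/√2) = 0.414214 ≤ 0.8 ⇒ ∈ W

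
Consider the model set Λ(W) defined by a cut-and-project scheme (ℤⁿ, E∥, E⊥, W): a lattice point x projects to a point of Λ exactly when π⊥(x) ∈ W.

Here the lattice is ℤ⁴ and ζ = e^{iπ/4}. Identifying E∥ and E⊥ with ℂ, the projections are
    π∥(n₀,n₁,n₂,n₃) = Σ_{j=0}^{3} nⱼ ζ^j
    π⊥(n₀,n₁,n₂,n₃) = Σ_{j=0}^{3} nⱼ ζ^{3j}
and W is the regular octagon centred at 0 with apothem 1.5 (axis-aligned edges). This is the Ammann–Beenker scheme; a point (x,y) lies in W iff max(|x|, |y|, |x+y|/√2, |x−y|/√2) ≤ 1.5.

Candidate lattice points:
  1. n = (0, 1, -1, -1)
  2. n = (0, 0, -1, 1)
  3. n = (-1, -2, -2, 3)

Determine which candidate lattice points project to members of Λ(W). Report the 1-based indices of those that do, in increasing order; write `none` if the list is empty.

Internal map: ζ^{3j} for j=0..3 gives (1,0), (−√2/2,√2/2), (0,−1), (√2/2,√2/2).
candidate 1: n = (0, 1, -1, -1) → π⊥ ≈ (-1.414214, +1.000000); max(|x|,|y|,|x±y|/√2) = 1.707107 > 1.5 ⇒ ∉ W
candidate 2: n = (0, 0, -1, 1) → π⊥ ≈ (+0.707107, +1.707107); max(|x|,|y|,|x±y|/√2) = 1.707107 > 1.5 ⇒ ∉ W
candidate 3: n = (-1, -2, -2, 3) → π⊥ ≈ (+2.535534, +2.707107); max(|x|,|y|,|x±y|/√2) = 3.707107 > 1.5 ⇒ ∉ W

none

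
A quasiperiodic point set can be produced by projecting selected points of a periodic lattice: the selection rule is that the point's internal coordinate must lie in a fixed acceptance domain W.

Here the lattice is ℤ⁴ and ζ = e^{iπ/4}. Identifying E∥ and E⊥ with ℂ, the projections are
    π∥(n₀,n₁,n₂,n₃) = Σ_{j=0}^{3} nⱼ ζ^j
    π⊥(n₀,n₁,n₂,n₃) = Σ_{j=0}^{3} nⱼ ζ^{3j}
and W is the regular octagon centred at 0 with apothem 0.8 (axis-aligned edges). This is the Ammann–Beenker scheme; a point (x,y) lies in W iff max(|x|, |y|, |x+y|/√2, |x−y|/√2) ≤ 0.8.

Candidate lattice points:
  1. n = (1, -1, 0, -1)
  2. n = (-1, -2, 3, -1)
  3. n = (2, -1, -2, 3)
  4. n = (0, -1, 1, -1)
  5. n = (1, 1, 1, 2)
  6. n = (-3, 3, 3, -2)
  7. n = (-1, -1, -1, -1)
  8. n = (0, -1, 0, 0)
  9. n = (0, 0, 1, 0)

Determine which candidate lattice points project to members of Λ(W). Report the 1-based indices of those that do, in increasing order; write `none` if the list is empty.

none

Internal map: ζ^{3j} for j=0..3 gives (1,0), (−√2/2,√2/2), (0,−1), (√2/2,√2/2).
#1 (1, -1, 0, -1): internal (1.000000, -1.414214); octagon support 1.707107 vs apothem 0.8 → ∉ W
#2 (-1, -2, 3, -1): internal (-0.292893, -5.121320); octagon support 5.121320 vs apothem 0.8 → ∉ W
#3 (2, -1, -2, 3): internal (4.828427, 3.414214); octagon support 5.828427 vs apothem 0.8 → ∉ W
#4 (0, -1, 1, -1): internal (0.000000, -2.414214); octagon support 2.414214 vs apothem 0.8 → ∉ W
#5 (1, 1, 1, 2): internal (1.707107, 1.121320); octagon support 2.000000 vs apothem 0.8 → ∉ W
#6 (-3, 3, 3, -2): internal (-6.535534, -2.292893); octagon support 6.535534 vs apothem 0.8 → ∉ W
#7 (-1, -1, -1, -1): internal (-1.000000, -0.414214); octagon support 1.000000 vs apothem 0.8 → ∉ W
#8 (0, -1, 0, 0): internal (0.707107, -0.707107); octagon support 1.000000 vs apothem 0.8 → ∉ W
#9 (0, 0, 1, 0): internal (0.000000, -1.000000); octagon support 1.000000 vs apothem 0.8 → ∉ W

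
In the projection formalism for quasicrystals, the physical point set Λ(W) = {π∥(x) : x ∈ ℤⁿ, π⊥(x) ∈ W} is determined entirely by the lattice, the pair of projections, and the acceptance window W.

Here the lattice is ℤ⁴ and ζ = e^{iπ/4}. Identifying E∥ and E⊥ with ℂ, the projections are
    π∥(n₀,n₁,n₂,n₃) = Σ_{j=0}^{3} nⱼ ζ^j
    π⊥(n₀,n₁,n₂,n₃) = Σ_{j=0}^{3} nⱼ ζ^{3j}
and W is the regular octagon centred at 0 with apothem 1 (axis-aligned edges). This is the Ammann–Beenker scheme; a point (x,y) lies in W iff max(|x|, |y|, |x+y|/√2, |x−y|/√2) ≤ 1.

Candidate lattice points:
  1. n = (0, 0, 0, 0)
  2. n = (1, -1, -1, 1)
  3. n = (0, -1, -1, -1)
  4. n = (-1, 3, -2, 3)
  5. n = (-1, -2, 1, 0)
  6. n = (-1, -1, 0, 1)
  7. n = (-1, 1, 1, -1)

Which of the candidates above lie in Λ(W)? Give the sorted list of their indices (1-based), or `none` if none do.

1, 3, 6

With ζ = e^{iπ/4} the internal vectors are ζ^0,ζ^3,ζ^6,ζ^9.
#1 (0, 0, 0, 0): internal (0.00000, 0.00000); octagon support 0.00000 vs apothem 1 → ∈ W
#2 (1, -1, -1, 1): internal (2.41421, 1.00000); octagon support 2.41421 vs apothem 1 → ∉ W
#3 (0, -1, -1, -1): internal (0.00000, -0.41421); octagon support 0.41421 vs apothem 1 → ∈ W
#4 (-1, 3, -2, 3): internal (-1.00000, 6.24264); octagon support 6.24264 vs apothem 1 → ∉ W
#5 (-1, -2, 1, 0): internal (0.41421, -2.41421); octagon support 2.41421 vs apothem 1 → ∉ W
#6 (-1, -1, 0, 1): internal (0.41421, 0.00000); octagon support 0.41421 vs apothem 1 → ∈ W
#7 (-1, 1, 1, -1): internal (-2.41421, -1.00000); octagon support 2.41421 vs apothem 1 → ∉ W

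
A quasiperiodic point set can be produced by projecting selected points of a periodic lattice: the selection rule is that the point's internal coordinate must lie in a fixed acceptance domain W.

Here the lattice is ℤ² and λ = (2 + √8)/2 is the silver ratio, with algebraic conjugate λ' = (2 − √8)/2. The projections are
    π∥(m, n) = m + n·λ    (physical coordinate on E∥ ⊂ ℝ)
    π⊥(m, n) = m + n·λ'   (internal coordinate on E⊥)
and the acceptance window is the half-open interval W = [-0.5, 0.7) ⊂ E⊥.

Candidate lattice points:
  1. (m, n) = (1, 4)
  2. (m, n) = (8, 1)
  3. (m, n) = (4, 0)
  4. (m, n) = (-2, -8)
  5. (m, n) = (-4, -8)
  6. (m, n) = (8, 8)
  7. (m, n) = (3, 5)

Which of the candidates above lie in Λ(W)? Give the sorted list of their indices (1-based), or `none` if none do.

none

Numerically λ ≈ 2.41421 and λ' = −1/λ ≈ -0.41421.
#1 (1,4): internal coord 1 + (4)·λ' = -0.65685; -0.65685 ∉ [-0.5, 0.7) → out
#2 (8,1): internal coord 8 + (1)·λ' = +7.58579; +7.58579 ∉ [-0.5, 0.7) → out
#3 (4,0): internal coord 4 + (0)·λ' = +4.00000; +4.00000 ∉ [-0.5, 0.7) → out
#4 (-2,-8): internal coord -2 + (-8)·λ' = +1.31371; +1.31371 ∉ [-0.5, 0.7) → out
#5 (-4,-8): internal coord -4 + (-8)·λ' = -0.68629; -0.68629 ∉ [-0.5, 0.7) → out
#6 (8,8): internal coord 8 + (8)·λ' = +4.68629; +4.68629 ∉ [-0.5, 0.7) → out
#7 (3,5): internal coord 3 + (5)·λ' = +0.92893; +0.92893 ∉ [-0.5, 0.7) → out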